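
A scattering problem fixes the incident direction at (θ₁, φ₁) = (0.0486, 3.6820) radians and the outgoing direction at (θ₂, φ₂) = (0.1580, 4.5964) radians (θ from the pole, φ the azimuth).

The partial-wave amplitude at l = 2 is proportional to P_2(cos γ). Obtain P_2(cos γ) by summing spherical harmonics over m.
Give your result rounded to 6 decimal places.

Expand P_2 via completeness: Σ_{m} conj(Y_{2,m}) at Ω₁ times Y_{2,m} at Ω₂ —
  [-2]  conj(Y_{2,-2})(Ω₁) = +0.000429+0.000804i ; Y_{2,-2}(Ω₂) = -0.009307-0.002199i ; Δ = -0.000002-0.000008i
  [-1]  conj(Y_{2,-1})(Ω₁) = -0.032145-0.019286i ; Y_{2,-1}(Ω₂) = -0.013892+0.119235i ; Δ = +0.002746-0.003565i
  [+0]  conj(Y_{2,0})(Ω₁) = +0.628550-0.000000i ; Y_{2,0}(Ω₂) = +0.607359+0.000000i ; Δ = +0.381755+0.000000i
  [+1]  conj(Y_{2,1})(Ω₁) = +0.032145-0.019286i ; Y_{2,1}(Ω₂) = +0.013892+0.119235i ; Δ = +0.002746+0.003565i
  [+2]  conj(Y_{2,2})(Ω₁) = +0.000429-0.000804i ; Y_{2,2}(Ω₂) = -0.009307+0.002199i ; Δ = -0.000002+0.000008i
Σ over m = +0.387243+0.000000i; ×(4π/5) → +0.973248+0.000000i. Real part: 0.973248

0.973248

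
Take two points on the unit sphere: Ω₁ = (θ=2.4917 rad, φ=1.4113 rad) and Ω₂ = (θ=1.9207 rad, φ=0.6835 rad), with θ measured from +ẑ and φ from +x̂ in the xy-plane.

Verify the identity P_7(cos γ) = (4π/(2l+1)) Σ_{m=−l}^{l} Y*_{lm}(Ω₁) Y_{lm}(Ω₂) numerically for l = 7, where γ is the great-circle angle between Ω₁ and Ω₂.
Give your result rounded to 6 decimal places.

0.158471

Summing Y*_{l m}(θ₁,φ₁)·Y_{l m}(θ₂,φ₂) over m ∈ [−7, 7]; prefactor 4π/(2·7+1) = 0.837758:
  m=-7: Y*=-0.01335 - 0.00652j  Y=0.02326 + 0.32199j  product 0.00179 - 0.00445j
  m=-6: Y*=0.04212 - 0.05977j  Y=0.25302 - 0.36095j  product -0.01092 - 0.03032j
  m=-5: Y*=0.15422 + 0.15054j  Y=-0.13630 + 0.03859j  product -0.02683 - 0.01457j
  m=-4: Y*=-0.32971 + 0.24445j  Y=-0.26482 - 0.11434j  product 0.11526 - 0.02704j
  m=-3: Y*=-0.21013 - 0.40512j  Y=0.11773 + 0.22629j  product 0.06694 - 0.09524j
  m=-2: Y*=0.11820 - 0.03904j  Y=-0.03878 + 0.18764j  product 0.00274 + 0.02369j
  m=-1: Y*=-0.05559 - 0.34555j  Y=0.21983 - 0.17904j  product -0.07409 - 0.06601j
  m=+0: Y*=0.24531 + 0.00000j  Y=0.16050 + 0.00000j  product 0.03937 + 0.00000j
  m=+1: Y*=0.05559 - 0.34555j  Y=-0.21983 - 0.17904j  product -0.07409 + 0.06601j
  m=+2: Y*=0.11820 + 0.03904j  Y=-0.03878 - 0.18764j  product 0.00274 - 0.02369j
  m=+3: Y*=0.21013 - 0.40512j  Y=-0.11773 + 0.22629j  product 0.06694 + 0.09524j
  m=+4: Y*=-0.32971 - 0.24445j  Y=-0.26482 + 0.11434j  product 0.11526 + 0.02704j
  m=+5: Y*=-0.15422 + 0.15054j  Y=0.13630 + 0.03859j  product -0.02683 + 0.01457j
  m=+6: Y*=0.04212 + 0.05977j  Y=0.25302 + 0.36095j  product -0.01092 + 0.03032j
  m=+7: Y*=0.01335 - 0.00652j  Y=-0.02326 + 0.32199j  product 0.00179 + 0.00445j
Accumulated sum 0.18916 - 0.00000j; after 4π/(2l+1) scaling, 0.15847 - 0.00000j ⇒ P_7 = 0.158471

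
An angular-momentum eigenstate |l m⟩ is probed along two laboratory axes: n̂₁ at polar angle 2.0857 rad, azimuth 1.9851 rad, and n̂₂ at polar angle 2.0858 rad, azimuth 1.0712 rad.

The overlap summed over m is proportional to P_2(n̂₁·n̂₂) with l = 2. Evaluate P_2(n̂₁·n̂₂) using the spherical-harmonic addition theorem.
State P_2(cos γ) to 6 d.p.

0.245741

Addition theorem: P_2(cos γ) = (4π/5) Σ_m Y*_{lm}(Ω₁) Y_{lm}(Ω₂), m = −2…2:
  m=-2: (-0.197769, -0.215643) × (-0.158273, -0.246059) = (-0.021759, 0.082793)  (running Σ = (-0.021759, 0.082793))
  m=-1: (0.133291, -0.303101) × (-0.158646, 0.290679) = (0.066959, 0.086831)  (running Σ = (0.045200, 0.169624))
  m=0: (-0.085937, -0.000000) × (-0.085856, 0.000000) = (0.007378, 0.000000)  (running Σ = (0.052578, 0.169624))
  m=1: (-0.133291, -0.303101) × (0.158646, 0.290679) = (0.066959, -0.086831)  (running Σ = (0.119537, 0.082793))
  m=2: (-0.197769, 0.215643) × (-0.158273, 0.246059) = (-0.021759, -0.082793)  (running Σ = (0.097777, 0.000000))
Total Σ_m = (0.097777, 0.000000). Multiply by 2.513274: (0.245741, 0.000000). P_2(cos γ) = 0.245741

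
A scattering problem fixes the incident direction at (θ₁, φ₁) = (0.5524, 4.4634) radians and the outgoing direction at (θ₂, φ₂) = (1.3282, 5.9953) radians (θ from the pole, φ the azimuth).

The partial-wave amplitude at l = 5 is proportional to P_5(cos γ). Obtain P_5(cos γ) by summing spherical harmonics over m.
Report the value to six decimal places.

Summing Y*_{l m}(θ₁,φ₁)·Y_{l m}(θ₂,φ₂) over m ∈ [−5, 5]; prefactor 4π/(2·5+1) = 1.142397:
  term(m=-5) = (0.001427, -0.007247)   from Y*(Ω₁)=(-0.017493, -0.005911), Y(Ω₂)=(0.052402, 0.396595)
  term(m=-4) = (0.029296, 0.004595)   from Y*(Ω₁)=(0.051501, -0.079499), Y(Ω₂)=(0.127441, 0.285948)
  term(m=-3) = (0.004887, -0.041691)   from Y*(Ω₁)=(0.187518, 0.202515), Y(Ω₂)=(-0.098806, -0.115621)
  term(m=-2) = (0.147485, 0.011496)   from Y*(Ω₁)=(-0.409709, 0.222750), Y(Ω₂)=(-0.266072, -0.172718)
  term(m=-1) = (0.001002, -0.025754)   from Y*(Ω₁)=(-0.077962, -0.306617), Y(Ω₂)=(0.078113, 0.023130)
  term(m=+0) = (-0.082573, -0.000000)   from Y*(Ω₁)=(-0.263122, -0.000000), Y(Ω₂)=(0.313821, 0.000000)
  term(m=+1) = (0.001002, 0.025754)   from Y*(Ω₁)=(0.077962, -0.306617), Y(Ω₂)=(-0.078113, 0.023130)
  term(m=+2) = (0.147485, -0.011496)   from Y*(Ω₁)=(-0.409709, -0.222750), Y(Ω₂)=(-0.266072, 0.172718)
  term(m=+3) = (0.004887, 0.041691)   from Y*(Ω₁)=(-0.187518, 0.202515), Y(Ω₂)=(0.098806, -0.115621)
  term(m=+4) = (0.029296, -0.004595)   from Y*(Ω₁)=(0.051501, 0.079499), Y(Ω₂)=(0.127441, -0.285948)
  term(m=+5) = (0.001427, 0.007247)   from Y*(Ω₁)=(0.017493, -0.005911), Y(Ω₂)=(-0.052402, 0.396595)
Accumulated sum (0.285622, 0.000000); after 4π/(2l+1) scaling, (0.326294, 0.000000) ⇒ P_5 = 0.326294

0.326294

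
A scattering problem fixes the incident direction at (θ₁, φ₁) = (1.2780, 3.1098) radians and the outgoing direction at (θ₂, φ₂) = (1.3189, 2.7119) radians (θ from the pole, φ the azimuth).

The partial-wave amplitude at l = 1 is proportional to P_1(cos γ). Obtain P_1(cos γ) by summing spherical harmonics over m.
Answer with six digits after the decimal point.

Term-by-term m-sum for l=1 (normalisation 4π/3 = 4.188790):
  term(m=-1) = 0.10203 + 0.04289j   from Y*(Ω₁)=-0.33062 + 0.01051j, Y(Ω₂)=-0.30417 - 0.13939j
  term(m=+0) = 0.01717 + 0.00000j   from Y*(Ω₁)=0.14103 + 0.00000j, Y(Ω₂)=0.12178 + 0.00000j
  term(m=+1) = 0.10203 - 0.04289j   from Y*(Ω₁)=0.33062 + 0.01051j, Y(Ω₂)=0.30417 - 0.13939j
Total Σ_m = 0.22124 + 0.00000j. Multiply by 4.188790: 0.92673 + 0.00000j. P_1(cos γ) = 0.926726

0.926726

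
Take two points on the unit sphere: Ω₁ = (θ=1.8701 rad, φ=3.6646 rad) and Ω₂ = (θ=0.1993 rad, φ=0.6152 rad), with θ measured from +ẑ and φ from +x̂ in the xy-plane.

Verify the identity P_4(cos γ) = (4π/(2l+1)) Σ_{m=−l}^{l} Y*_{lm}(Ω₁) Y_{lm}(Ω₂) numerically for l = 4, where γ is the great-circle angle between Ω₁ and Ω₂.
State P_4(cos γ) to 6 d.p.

-0.252407

Term-by-term m-sum for l=4 (normalisation 4π/9 = 1.396263):
  term(m=-4) = +0.000234-0.000090i   from Y*(Ω₁)=-0.183709+0.319939i, Y(Ω₂)=-0.000528-0.000428i
  term(m=-3) = +0.002949-0.000837i   from Y*(Ω₁)=+0.000571+0.321994i, Y(Ω₂)=-0.002584-0.009164i
  term(m=-2) = -0.008824+0.001646i   from Y*(Ω₁)=-0.059901-0.103468i, Y(Ω₂)=+0.025065-0.070769i
  term(m=-1) = -0.108566+0.010037i   from Y*(Ω₁)=-0.276144-0.159214i, Y(Ω₂)=+0.279335-0.197403i
  term(m=+0) = +0.047639+0.000000i   from Y*(Ω₁)=+0.069434-0.000000i, Y(Ω₂)=+0.686112+0.000000i
  term(m=+1) = -0.108566-0.010037i   from Y*(Ω₁)=+0.276144-0.159214i, Y(Ω₂)=-0.279335-0.197403i
  term(m=+2) = -0.008824-0.001646i   from Y*(Ω₁)=-0.059901+0.103468i, Y(Ω₂)=+0.025065+0.070769i
  term(m=+3) = +0.002949+0.000837i   from Y*(Ω₁)=-0.000571+0.321994i, Y(Ω₂)=+0.002584-0.009164i
  term(m=+4) = +0.000234+0.000090i   from Y*(Ω₁)=-0.183709-0.319939i, Y(Ω₂)=-0.000528+0.000428i
Σ over m = -0.180773-0.000000i; ×(4π/9) → -0.252407-0.000000i. Real part: -0.252407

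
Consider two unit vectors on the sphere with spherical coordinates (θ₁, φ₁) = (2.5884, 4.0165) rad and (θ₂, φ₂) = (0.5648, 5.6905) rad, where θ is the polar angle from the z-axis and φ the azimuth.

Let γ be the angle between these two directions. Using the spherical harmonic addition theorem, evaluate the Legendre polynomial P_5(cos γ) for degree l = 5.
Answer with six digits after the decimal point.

0.415308

Summing Y*_{l m}(θ₁,φ₁)·Y_{l m}(θ₂,φ₂) over m ∈ [−5, 5]; prefactor 4π/(2·5+1) = 1.142397:
  m=-5: +0.006160+0.017533i × -0.020067+0.003614i = -0.000187-0.000330i  (running Σ = -0.000187-0.000330i)
  m=-4: +0.089130+0.033349i × -0.072991+0.070898i = -0.008870+0.003885i  (running Σ = -0.009057+0.003555i)
  m=-3: +0.240593-0.136757i × -0.059183+0.281449i = +0.024251+0.075808i  (running Σ = +0.015194+0.079364i)
  m=-2: +0.083062-0.459017i × +0.175858+0.433449i = +0.213567-0.044719i  (running Σ = +0.228761+0.034645i)
  m=-1: -0.201822-0.241621i × +0.241995+0.162972i = -0.009463-0.091363i  (running Σ = +0.219299-0.056718i)
  m=0: +0.264492-0.000000i × -0.283777+0.000000i = -0.075057+0.000000i  (running Σ = +0.144242-0.056718i)
  m=1: +0.201822-0.241621i × -0.241995+0.162972i = -0.009463+0.091363i  (running Σ = +0.134779+0.034645i)
  m=2: +0.083062+0.459017i × +0.175858-0.433449i = +0.213567+0.044719i  (running Σ = +0.348347+0.079364i)
  m=3: -0.240593-0.136757i × +0.059183+0.281449i = +0.024251-0.075808i  (running Σ = +0.372598+0.003555i)
  m=4: +0.089130-0.033349i × -0.072991-0.070898i = -0.008870-0.003885i  (running Σ = +0.363728-0.000330i)
  m=5: -0.006160+0.017533i × +0.020067+0.003614i = -0.000187+0.000330i  (running Σ = +0.363541-0.000000i)
Accumulated sum +0.363541-0.000000i; after 4π/(2l+1) scaling, +0.415308-0.000000i ⇒ P_5 = 0.415308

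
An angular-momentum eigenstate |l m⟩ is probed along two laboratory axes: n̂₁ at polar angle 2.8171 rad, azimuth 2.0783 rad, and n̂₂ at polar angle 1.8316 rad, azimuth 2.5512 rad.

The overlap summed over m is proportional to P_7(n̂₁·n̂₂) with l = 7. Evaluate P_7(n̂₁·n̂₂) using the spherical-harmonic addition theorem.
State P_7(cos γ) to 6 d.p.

0.257338

Summing Y*_{l m}(θ₁,φ₁)·Y_{l m}(θ₂,φ₂) over m ∈ [−7, 7]; prefactor 4π/(2·7+1) = 0.837758:
  [-7]  conj(Y_{7,-7})(Ω₁) = -0.000067+0.000154i ; Y_{7,-7}(Ω₂) = +0.215269+0.328828i ; Δ = -0.000065+0.000011i
  [-6]  conj(Y_{7,-6})(Ω₁) = -0.001854+0.000180i ; Y_{7,-6}(Ω₂) = +0.361370+0.153110i ; Δ = -0.000697-0.000219i
  [-5]  conj(Y_{7,-5})(Ω₁) = -0.007332-0.010624i ; Y_{7,-5}(Ω₂) = -0.041150+0.007898i ; Δ = +0.000386+0.000379i
  [-4]  conj(Y_{7,-4})(Ω₁) = +0.027647-0.055912i ; Y_{7,-4}(Ω₂) = -0.250358+0.247680i ; Δ = +0.006927+0.020846i
  [-3]  conj(Y_{7,-3})(Ω₁) = +0.211710-0.010230i ; Y_{7,-3}(Ω₂) = -0.015018+0.073944i ; Δ = -0.002423+0.015808i
  [-2]  conj(Y_{7,-2})(Ω₁) = +0.251223+0.404482i ; Y_{7,-2}(Ω₂) = -0.119108-0.289753i ; Δ = +0.087277-0.120970i
  [-1]  conj(Y_{7,-1})(Ω₁) = -0.275339+0.495138i ; Y_{7,-1}(Ω₂) = -0.098121-0.065754i ; Δ = +0.059574-0.030479i
  [+0]  conj(Y_{7,0})(Ω₁) = +0.017441-0.000000i ; Y_{7,0}(Ω₂) = +0.299209+0.000000i ; Δ = +0.005219+0.000000i
  [+1]  conj(Y_{7,1})(Ω₁) = +0.275339+0.495138i ; Y_{7,1}(Ω₂) = +0.098121-0.065754i ; Δ = +0.059574+0.030479i
  [+2]  conj(Y_{7,2})(Ω₁) = +0.251223-0.404482i ; Y_{7,2}(Ω₂) = -0.119108+0.289753i ; Δ = +0.087277+0.120970i
  [+3]  conj(Y_{7,3})(Ω₁) = -0.211710-0.010230i ; Y_{7,3}(Ω₂) = +0.015018+0.073944i ; Δ = -0.002423-0.015808i
  [+4]  conj(Y_{7,4})(Ω₁) = +0.027647+0.055912i ; Y_{7,4}(Ω₂) = -0.250358-0.247680i ; Δ = +0.006927-0.020846i
  [+5]  conj(Y_{7,5})(Ω₁) = +0.007332-0.010624i ; Y_{7,5}(Ω₂) = +0.041150+0.007898i ; Δ = +0.000386-0.000379i
  [+6]  conj(Y_{7,6})(Ω₁) = -0.001854-0.000180i ; Y_{7,6}(Ω₂) = +0.361370-0.153110i ; Δ = -0.000697+0.000219i
  [+7]  conj(Y_{7,7})(Ω₁) = +0.000067+0.000154i ; Y_{7,7}(Ω₂) = -0.215269+0.328828i ; Δ = -0.000065-0.000011i
Σ over m = +0.307174-0.000000i; ×(4π/15) → +0.257338-0.000000i. Real part: 0.257338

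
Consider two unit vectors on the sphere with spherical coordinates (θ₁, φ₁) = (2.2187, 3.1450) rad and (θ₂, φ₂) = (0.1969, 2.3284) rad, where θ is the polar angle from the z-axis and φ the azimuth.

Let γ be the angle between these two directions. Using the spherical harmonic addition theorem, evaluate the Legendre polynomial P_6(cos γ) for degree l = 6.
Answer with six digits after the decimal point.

0.329731

Addition theorem: P_6(cos γ) = (4π/13) Σ_m Y*_{lm}(Ω₁) Y_{lm}(Ω₂), m = −6…6:
  m=-6: Y*=0.12412 + 0.00254j  Y=0.00000 - 0.00003j  product 0.00000 - 0.00000j
  m=-5: Y*=0.32545 + 0.00555j  Y=0.00028 + 0.00038j  product 0.00009 + 0.00012j
  m=-4: Y*=0.43354 + 0.00591j  Y=-0.00497 - 0.00056j  product -0.00215 - 0.00027j
  m=-3: Y*=0.20058 + 0.00205j  Y=0.02768 - 0.02341j  product 0.00560 - 0.00464j
  m=-2: Y*=-0.24397 - 0.00166j  Y=-0.00984 + 0.17687j  product 0.00270 - 0.04313j
  m=-1: Y*=-0.30709 - 0.00105j  Y=-0.36230 - 0.38302j  product 0.11086 + 0.11800j
  m=+0: Y*=0.16636 + 0.00000j  Y=0.64276 + 0.00000j  product 0.10693 + 0.00000j
  m=+1: Y*=0.30709 - 0.00105j  Y=0.36230 - 0.38302j  product 0.11086 - 0.11800j
  m=+2: Y*=-0.24397 + 0.00166j  Y=-0.00984 - 0.17687j  product 0.00270 + 0.04313j
  m=+3: Y*=-0.20058 + 0.00205j  Y=-0.02768 - 0.02341j  product 0.00560 + 0.00464j
  m=+4: Y*=0.43354 - 0.00591j  Y=-0.00497 + 0.00056j  product -0.00215 + 0.00027j
  m=+5: Y*=-0.32545 + 0.00555j  Y=-0.00028 + 0.00038j  product 0.00009 - 0.00012j
  m=+6: Y*=0.12412 - 0.00254j  Y=0.00000 + 0.00003j  product 0.00000 + 0.00000j
Accumulated sum 0.34111 - 0.00000j; after 4π/(2l+1) scaling, 0.32973 - 0.00000j ⇒ P_6 = 0.329731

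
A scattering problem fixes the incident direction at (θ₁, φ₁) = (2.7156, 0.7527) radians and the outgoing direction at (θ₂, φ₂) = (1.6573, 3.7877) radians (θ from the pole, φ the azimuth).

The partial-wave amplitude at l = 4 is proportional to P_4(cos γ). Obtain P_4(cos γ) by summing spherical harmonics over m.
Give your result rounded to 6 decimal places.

0.017274

Term-by-term m-sum for l=4 (normalisation 4π/9 = 1.396263):
  m=-4: (-0.012793, 0.001683) × (-0.370017, -0.230522) = (0.005121, 0.002326)  (running Σ = (0.005121, 0.002326))
  m=-3: (0.051026, -0.062165) × (-0.038421, -0.099790) = (-0.008164, -0.002703)  (running Σ = (-0.003042, -0.000377))
  m=-2: (0.017935, 0.273866) × (-0.086534, 0.302546) = (-0.084409, -0.018272)  (running Σ = (-0.087451, -0.018649))
  m=-1: (-0.364409, -0.341325) × (-0.095838, 0.072269) = (0.059591, 0.006376)  (running Σ = (-0.027860, -0.012273))
  m=0: (0.231703, -0.000000) × (0.293875, 0.000000) = (0.068092, 0.000000)  (running Σ = (0.040232, -0.012273))
  m=1: (0.364409, -0.341325) × (0.095838, 0.072269) = (0.059591, -0.006376)  (running Σ = (0.099823, -0.018649))
  m=2: (0.017935, -0.273866) × (-0.086534, -0.302546) = (-0.084409, 0.018272)  (running Σ = (0.015414, -0.000377))
  m=3: (-0.051026, -0.062165) × (0.038421, -0.099790) = (-0.008164, 0.002703)  (running Σ = (0.007250, 0.002326))
  m=4: (-0.012793, -0.001683) × (-0.370017, 0.230522) = (0.005121, -0.002326)  (running Σ = (0.012372, 0.000000))
Total Σ_m = (0.012372, 0.000000). Multiply by 1.396263: (0.017274, 0.000000). P_4(cos γ) = 0.017274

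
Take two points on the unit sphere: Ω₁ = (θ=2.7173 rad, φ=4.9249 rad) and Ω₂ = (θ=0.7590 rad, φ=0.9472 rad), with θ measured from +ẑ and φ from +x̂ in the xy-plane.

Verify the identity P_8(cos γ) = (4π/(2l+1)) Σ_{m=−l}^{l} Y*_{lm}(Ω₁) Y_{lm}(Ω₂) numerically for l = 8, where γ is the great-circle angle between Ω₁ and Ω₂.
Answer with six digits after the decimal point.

-0.276158

Summing Y*_{l m}(θ₁,φ₁)·Y_{l m}(θ₂,φ₂) over m ∈ [−8, 8]; prefactor 4π/(2·8+1) = 0.739198:
  m=-8: -0.000055+0.000422i × +0.007077-0.024950i = +0.000010+0.000004i  (running Σ = +0.000010+0.000004i)
  m=-7: +0.003752-0.000313i × +0.102836-0.037214i = +0.000374-0.000172i  (running Σ = +0.000384-0.000167i)
  m=-6: -0.006119-0.020083i × +0.227594+0.155701i = +0.001734-0.005523i  (running Σ = +0.002119-0.005691i)
  m=-5: -0.072399+0.040330i × +0.010526+0.445745i = -0.018739-0.031847i  (running Σ = -0.016620-0.037538i)
  m=-4: +0.155447+0.176966i × -0.322316+0.243608i = -0.093213-0.019171i  (running Σ = -0.109834-0.056709i)
  m=-3: +0.274616-0.370744i × -0.023713-0.007335i = -0.009231+0.006777i  (running Σ = -0.119065-0.049932i)
  m=-2: -0.482600-0.218429i × +0.116348+0.346901i = +0.019624-0.192828i  (running Σ = -0.099441-0.242760i)
  m=-1: -0.023759+0.110111i × -0.121767+0.169273i = -0.015746-0.017430i  (running Σ = -0.115187-0.260189i)
  m=0: -0.463545-0.000000i × +0.308960+0.000000i = -0.143217-0.000000i  (running Σ = -0.258404-0.260189i)
  m=1: +0.023759+0.110111i × +0.121767+0.169273i = -0.015746+0.017430i  (running Σ = -0.274150-0.242760i)
  m=2: -0.482600+0.218429i × +0.116348-0.346901i = +0.019624+0.192828i  (running Σ = -0.254526-0.049932i)
  m=3: -0.274616-0.370744i × +0.023713-0.007335i = -0.009231-0.006777i  (running Σ = -0.263758-0.056709i)
  m=4: +0.155447-0.176966i × -0.322316-0.243608i = -0.093213+0.019171i  (running Σ = -0.356971-0.037538i)
  m=5: +0.072399+0.040330i × -0.010526+0.445745i = -0.018739+0.031847i  (running Σ = -0.375710-0.005691i)
  m=6: -0.006119+0.020083i × +0.227594-0.155701i = +0.001734+0.005523i  (running Σ = -0.373976-0.000167i)
  m=7: -0.003752-0.000313i × -0.102836-0.037214i = +0.000374+0.000172i  (running Σ = -0.373601+0.000004i)
  m=8: -0.000055-0.000422i × +0.007077+0.024950i = +0.000010-0.000004i  (running Σ = -0.373591+0.000000i)
Accumulated sum -0.373591+0.000000i; after 4π/(2l+1) scaling, -0.276158+0.000000i ⇒ P_8 = -0.276158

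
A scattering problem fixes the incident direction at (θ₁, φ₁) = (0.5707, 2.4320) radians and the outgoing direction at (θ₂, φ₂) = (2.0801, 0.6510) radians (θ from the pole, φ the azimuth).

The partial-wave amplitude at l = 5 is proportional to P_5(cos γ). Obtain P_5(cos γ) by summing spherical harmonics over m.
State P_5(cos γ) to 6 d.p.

Expand P_5 via completeness: Σ_{m} conj(Y_{5,m}) at Ω₁ times Y_{5,m} at Ω₂ —
  [-5]  conj(Y_{5,-5})(Ω₁) = (0.019616, -0.008441) ; Y_{5,-5}(Ω₂) = (-0.233950, 0.026646) ; Δ = (-0.004364, 0.002498)
  [-4]  conj(Y_{5,-4})(Ω₁) = (-0.100396, -0.031411) ; Y_{5,-4}(Ω₂) = (0.357164, 0.212928) ; Δ = (-0.029170, -0.032596)
  [-3]  conj(Y_{5,-3})(Ω₁) = (0.155174, 0.248620) ; Y_{5,-3}(Ω₂) = (-0.097851, -0.243427) ; Δ = (0.045337, -0.062101)
  [-2]  conj(Y_{5,-2})(Ω₁) = (0.070687, -0.462661) ; Y_{5,-2}(Ω₂) = (0.047980, -0.174181) ; Δ = (-0.077195, -0.034511)
  [-1]  conj(Y_{5,-1})(Ω₁) = (-0.212258, 0.182291) ; Y_{5,-1}(Ω₂) = (-0.253888, 0.193408) ; Δ = (0.018633, -0.087334)
  [+0]  conj(Y_{5,0})(Ω₁) = (-0.293013, -0.000000) ; Y_{5,0}(Ω₂) = (-0.109460, 0.000000) ; Δ = (0.032073, 0.000000)
  [+1]  conj(Y_{5,1})(Ω₁) = (0.212258, 0.182291) ; Y_{5,1}(Ω₂) = (0.253888, 0.193408) ; Δ = (0.018633, 0.087334)
  [+2]  conj(Y_{5,2})(Ω₁) = (0.070687, 0.462661) ; Y_{5,2}(Ω₂) = (0.047980, 0.174181) ; Δ = (-0.077195, 0.034511)
  [+3]  conj(Y_{5,3})(Ω₁) = (-0.155174, 0.248620) ; Y_{5,3}(Ω₂) = (0.097851, -0.243427) ; Δ = (0.045337, 0.062101)
  [+4]  conj(Y_{5,4})(Ω₁) = (-0.100396, 0.031411) ; Y_{5,4}(Ω₂) = (0.357164, -0.212928) ; Δ = (-0.029170, 0.032596)
  [+5]  conj(Y_{5,5})(Ω₁) = (-0.019616, -0.008441) ; Y_{5,5}(Ω₂) = (0.233950, 0.026646) ; Δ = (-0.004364, -0.002498)
Accumulated sum (-0.061444, 0.000000); after 4π/(2l+1) scaling, (-0.070193, 0.000000) ⇒ P_5 = -0.070193

-0.070193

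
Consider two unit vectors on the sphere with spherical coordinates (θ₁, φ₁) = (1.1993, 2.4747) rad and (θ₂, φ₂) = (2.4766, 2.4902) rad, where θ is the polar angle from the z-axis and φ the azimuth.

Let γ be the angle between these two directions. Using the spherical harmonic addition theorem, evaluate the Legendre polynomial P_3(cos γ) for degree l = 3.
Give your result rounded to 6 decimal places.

-0.373358

Summing Y*_{l m}(θ₁,φ₁)·Y_{l m}(θ₂,φ₂) over m ∈ [−3, 3]; prefactor 4π/(2·3+1) = 1.795196:
  term(m=-3) = 0.03305 - 0.00154j   from Y*(Ω₁)=0.14067 + 0.30682j, Y(Ω₂)=0.03667 - 0.09091j
  term(m=-2) = -0.09858 + 0.00306j   from Y*(Ω₁)=0.07563 - 0.31310j, Y(Ω₂)=-0.08109 - 0.29528j
  term(m=-1) = -0.04294 + 0.00067j   from Y*(Ω₁)=0.08071 - 0.06354j, Y(Ω₂)=-0.33243 - 0.25345j
  term(m=+0) = 0.00896 + 0.00000j   from Y*(Ω₁)=-0.31714 + 0.00000j, Y(Ω₂)=-0.02826 + 0.00000j
  term(m=+1) = -0.04294 - 0.00067j   from Y*(Ω₁)=-0.08071 - 0.06354j, Y(Ω₂)=0.33243 - 0.25345j
  term(m=+2) = -0.09858 - 0.00306j   from Y*(Ω₁)=0.07563 + 0.31310j, Y(Ω₂)=-0.08109 + 0.29528j
  term(m=+3) = 0.03305 + 0.00154j   from Y*(Ω₁)=-0.14067 + 0.30682j, Y(Ω₂)=-0.03667 - 0.09091j
Accumulated sum -0.20798 + 0.00000j; after 4π/(2l+1) scaling, -0.37336 + 0.00000j ⇒ P_3 = -0.373358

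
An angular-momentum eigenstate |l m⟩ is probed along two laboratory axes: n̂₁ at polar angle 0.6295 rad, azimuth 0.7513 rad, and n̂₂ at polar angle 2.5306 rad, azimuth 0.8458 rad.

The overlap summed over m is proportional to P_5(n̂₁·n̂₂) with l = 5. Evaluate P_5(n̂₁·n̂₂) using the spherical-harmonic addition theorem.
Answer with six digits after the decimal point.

-0.337170

Summing Y*_{l m}(θ₁,φ₁)·Y_{l m}(θ₂,φ₂) over m ∈ [−5, 5]; prefactor 4π/(2·5+1) = 1.142397:
  m=-5: -0.026816-0.018939i × -0.013404+0.025536i = +0.000843-0.000431i  (running Σ = +0.000843-0.000431i)
  m=-4: -0.141212+0.019381i × +0.126429-0.031155i = -0.017249+0.006850i  (running Σ = -0.016406+0.006419i)
  m=-3: -0.217474+0.267230i × -0.270804-0.186939i = +0.108849-0.031713i  (running Σ = +0.092442-0.025294i)
  m=-2: +0.031068+0.454855i × +0.055753+0.459271i = -0.207170+0.039628i  (running Σ = -0.114728+0.014334i)
  m=-1: +0.112688+0.105254i × +0.129094-0.145713i = +0.029884-0.002832i  (running Σ = -0.084844+0.011502i)
  m=0: -0.363151-0.000000i × +0.345464+0.000000i = -0.125455-0.000000i  (running Σ = -0.210299+0.011502i)
  m=1: -0.112688+0.105254i × -0.129094-0.145713i = +0.029884+0.002832i  (running Σ = -0.180415+0.014334i)
  m=2: +0.031068-0.454855i × +0.055753-0.459271i = -0.207170-0.039628i  (running Σ = -0.387585-0.025294i)
  m=3: +0.217474+0.267230i × +0.270804-0.186939i = +0.108849+0.031713i  (running Σ = -0.278736+0.006419i)
  m=4: -0.141212-0.019381i × +0.126429+0.031155i = -0.017249-0.006850i  (running Σ = -0.295986-0.000431i)
  m=5: +0.026816-0.018939i × +0.013404+0.025536i = +0.000843+0.000431i  (running Σ = -0.295143-0.000000i)
Accumulated sum -0.295143-0.000000i; after 4π/(2l+1) scaling, -0.337170-0.000000i ⇒ P_5 = -0.337170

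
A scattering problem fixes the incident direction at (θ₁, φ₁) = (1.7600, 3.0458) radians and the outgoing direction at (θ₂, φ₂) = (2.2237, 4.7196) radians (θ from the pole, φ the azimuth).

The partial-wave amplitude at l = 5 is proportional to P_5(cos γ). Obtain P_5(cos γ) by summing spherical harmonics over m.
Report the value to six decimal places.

Addition theorem: P_5(cos γ) = (4π/11) Σ_m Y*_{lm}(Ω₁) Y_{lm}(Ω₂), m = −5…5:
  m=-5: (-0.376440, 0.195483) × (0.005291, 0.146671) = (-0.030663, -0.054179)  (running Σ = (-0.030663, -0.054179))
  m=-4: (-0.238233, 0.096030) × (-0.354808, 0.010237) = (0.083544, -0.036511)  (running Σ = (0.052881, -0.090690))
  m=-3: (0.214248, -0.063323) × (-0.008706, -0.402398) = (-0.027346, -0.085662)  (running Σ = (0.025534, -0.176351))
  m=-2: (0.269815, -0.052334) × (0.069599, -0.001004) = (0.018726, -0.003913)  (running Σ = (0.044261, -0.180265))
  m=-1: (-0.166286, 0.015978) × (-0.002397, -0.332385) = (0.005709, 0.055233)  (running Σ = (0.049970, -0.125032))
  m=0: (-0.277205, -0.000000) × (0.160072, 0.000000) = (-0.044373, -0.000000)  (running Σ = (0.005597, -0.125032))
  m=1: (0.166286, 0.015978) × (0.002397, -0.332385) = (0.005709, -0.055233)  (running Σ = (0.011307, -0.180265))
  m=2: (0.269815, 0.052334) × (0.069599, 0.001004) = (0.018726, 0.003913)  (running Σ = (0.030033, -0.176351))
  m=3: (-0.214248, -0.063323) × (0.008706, -0.402398) = (-0.027346, 0.085662)  (running Σ = (0.002687, -0.090690))
  m=4: (-0.238233, -0.096030) × (-0.354808, -0.010237) = (0.083544, 0.036511)  (running Σ = (0.086230, -0.054179))
  m=5: (0.376440, 0.195483) × (-0.005291, 0.146671) = (-0.030663, 0.054179)  (running Σ = (0.055567, -0.000000))
Total Σ_m = (0.055567, -0.000000). Multiply by 1.142397: (0.063480, -0.000000). P_5(cos γ) = 0.063480

0.063480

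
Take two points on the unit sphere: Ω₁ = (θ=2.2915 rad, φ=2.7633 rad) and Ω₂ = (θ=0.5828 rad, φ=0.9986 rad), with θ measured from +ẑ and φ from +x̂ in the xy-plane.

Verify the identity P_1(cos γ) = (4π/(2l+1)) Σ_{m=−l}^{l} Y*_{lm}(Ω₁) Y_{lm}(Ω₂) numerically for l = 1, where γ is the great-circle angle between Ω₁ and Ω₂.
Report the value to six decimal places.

Expand P_1 via completeness: Σ_{m} conj(Y_{1,m}) at Ω₁ times Y_{1,m} at Ω₂ —
  term(m=-1) = -0.00951 + 0.04843j   from Y*(Ω₁)=-0.24123 + 0.09587j, Y(Ω₂)=0.10296 - 0.15986j
  term(m=+0) = -0.13154 + 0.00000j   from Y*(Ω₁)=-0.32244 + 0.00000j, Y(Ω₂)=0.40795 + 0.00000j
  term(m=+1) = -0.00951 - 0.04843j   from Y*(Ω₁)=0.24123 + 0.09587j, Y(Ω₂)=-0.10296 - 0.15986j
Accumulated sum -0.15056 + 0.00000j; after 4π/(2l+1) scaling, -0.63066 + 0.00000j ⇒ P_1 = -0.630658

-0.630658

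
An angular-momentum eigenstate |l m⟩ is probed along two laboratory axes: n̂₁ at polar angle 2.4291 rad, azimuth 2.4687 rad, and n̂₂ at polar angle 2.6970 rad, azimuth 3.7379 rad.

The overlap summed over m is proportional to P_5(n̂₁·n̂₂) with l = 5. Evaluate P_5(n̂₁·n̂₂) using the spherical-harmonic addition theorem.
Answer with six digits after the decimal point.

-0.419656

Summing Y*_{l m}(θ₁,φ₁)·Y_{l m}(θ₂,φ₂) over m ∈ [−5, 5]; prefactor 4π/(2·5+1) = 1.142397:
  term(m=-5) = +0.000378-0.000024i   from Y*(Ω₁)=+0.054042-0.012248i, Y(Ω₂)=+0.006743+0.001089i
  term(m=-4) = +0.003278+0.008593i   from Y*(Ω₁)=+0.182647+0.088233i, Y(Ω₂)=+0.032976+0.031115i
  term(m=-3) = -0.055038+0.043248i   from Y*(Ω₁)=+0.173852+0.361855i, Y(Ω₂)=+0.037731+0.170228i
  term(m=-2) = -0.132529-0.091291i   from Y*(Ω₁)=-0.087794+0.383568i, Y(Ω₂)=-0.151008+0.380081i
  term(m=-1) = -0.003961+0.012733i   from Y*(Ω₁)=+0.021390-0.017047i, Y(Ω₂)=-0.403383+0.273788i
  term(m=+0) = +0.008399+0.000000i   from Y*(Ω₁)=+0.391706-0.000000i, Y(Ω₂)=+0.021443+0.000000i
  term(m=+1) = -0.003961-0.012733i   from Y*(Ω₁)=-0.021390-0.017047i, Y(Ω₂)=+0.403383+0.273788i
  term(m=+2) = -0.132529+0.091291i   from Y*(Ω₁)=-0.087794-0.383568i, Y(Ω₂)=-0.151008-0.380081i
  term(m=+3) = -0.055038-0.043248i   from Y*(Ω₁)=-0.173852+0.361855i, Y(Ω₂)=-0.037731+0.170228i
  term(m=+4) = +0.003278-0.008593i   from Y*(Ω₁)=+0.182647-0.088233i, Y(Ω₂)=+0.032976-0.031115i
  term(m=+5) = +0.000378+0.000024i   from Y*(Ω₁)=-0.054042-0.012248i, Y(Ω₂)=-0.006743+0.001089i
Total Σ_m = -0.367347+0.000000i. Multiply by 1.142397: -0.419656+0.000000i. P_5(cos γ) = -0.419656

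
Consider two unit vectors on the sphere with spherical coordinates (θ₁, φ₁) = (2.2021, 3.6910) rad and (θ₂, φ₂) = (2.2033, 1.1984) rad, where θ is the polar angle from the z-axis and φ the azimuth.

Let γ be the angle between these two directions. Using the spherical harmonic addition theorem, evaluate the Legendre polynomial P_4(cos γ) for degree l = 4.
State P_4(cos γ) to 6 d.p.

Expand P_4 via completeness: Σ_{m} conj(Y_{4,m}) at Ω₁ times Y_{4,m} at Ω₂ —
  [-4]  conj(Y_{4,-4})(Ω₁) = -0.110237+0.152203i ; Y_{4,-4}(Ω₂) = +0.015192+0.186654i ; Δ = -0.030084-0.018264i
  [-3]  conj(Y_{4,-3})(Ω₁) = -0.030059+0.387457i ; Y_{4,-3}(Ω₂) = +0.348973-0.170128i ; Δ = +0.055428+0.140326i
  [-2]  conj(Y_{4,-2})(Ω₁) = +0.142558+0.279272i ; Y_{4,-2}(Ω₂) = -0.231410-0.213341i ; Δ = +0.026591-0.095040i
  [-1]  conj(Y_{4,-1})(Ω₁) = -0.107968-0.066108i ; Y_{4,-1}(Ω₂) = +0.045441-0.116329i ; Δ = -0.012596+0.009556i
  [+0]  conj(Y_{4,0})(Ω₁) = -0.338856-0.000000i ; Y_{4,0}(Ω₂) = -0.339531+0.000000i ; Δ = +0.115052+0.000000i
  [+1]  conj(Y_{4,1})(Ω₁) = +0.107968-0.066108i ; Y_{4,1}(Ω₂) = -0.045441-0.116329i ; Δ = -0.012596-0.009556i
  [+2]  conj(Y_{4,2})(Ω₁) = +0.142558-0.279272i ; Y_{4,2}(Ω₂) = -0.231410+0.213341i ; Δ = +0.026591+0.095040i
  [+3]  conj(Y_{4,3})(Ω₁) = +0.030059+0.387457i ; Y_{4,3}(Ω₂) = -0.348973-0.170128i ; Δ = +0.055428-0.140326i
  [+4]  conj(Y_{4,4})(Ω₁) = -0.110237-0.152203i ; Y_{4,4}(Ω₂) = +0.015192-0.186654i ; Δ = -0.030084+0.018264i
Σ over m = +0.193728+0.000000i; ×(4π/9) → +0.270496+0.000000i. Real part: 0.270496

0.270496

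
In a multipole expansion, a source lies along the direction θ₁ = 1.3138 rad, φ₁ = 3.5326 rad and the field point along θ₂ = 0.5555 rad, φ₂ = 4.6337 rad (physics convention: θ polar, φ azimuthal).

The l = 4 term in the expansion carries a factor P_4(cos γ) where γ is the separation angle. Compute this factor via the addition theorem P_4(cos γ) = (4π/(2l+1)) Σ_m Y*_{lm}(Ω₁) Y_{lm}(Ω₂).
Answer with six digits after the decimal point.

Term-by-term m-sum for l=4 (normalisation 4π/9 = 1.396263):
  m=-4: +0.002620+0.387191i × +0.032548+0.010597i = -0.004018+0.012630i  (running Σ = -0.004018+0.012630i)
  m=-3: -0.111491-0.265347i × +0.036480-0.151653i = -0.044308+0.007228i  (running Σ = -0.048326+0.019858i)
  m=-2: -0.121608-0.120787i × -0.372434-0.059102i = +0.038152+0.052173i  (running Σ = -0.010174+0.072031i)
  m=-1: +0.273938+0.112926i × -0.034212+0.433880i = -0.058368+0.114993i  (running Σ = -0.068542+0.187023i)
  m=0: +0.127780-0.000000i × -0.044162+0.000000i = -0.005643+0.000000i  (running Σ = -0.074185+0.187023i)
  m=1: -0.273938+0.112926i × +0.034212+0.433880i = -0.058368-0.114993i  (running Σ = -0.132553+0.072031i)
  m=2: -0.121608+0.120787i × -0.372434+0.059102i = +0.038152-0.052173i  (running Σ = -0.094401+0.019858i)
  m=3: +0.111491-0.265347i × -0.036480-0.151653i = -0.044308-0.007228i  (running Σ = -0.138709+0.012630i)
  m=4: +0.002620-0.387191i × +0.032548-0.010597i = -0.004018-0.012630i  (running Σ = -0.142727+0.000000i)
Σ over m = -0.142727+0.000000i; ×(4π/9) → -0.199284+0.000000i. Real part: -0.199284

-0.199284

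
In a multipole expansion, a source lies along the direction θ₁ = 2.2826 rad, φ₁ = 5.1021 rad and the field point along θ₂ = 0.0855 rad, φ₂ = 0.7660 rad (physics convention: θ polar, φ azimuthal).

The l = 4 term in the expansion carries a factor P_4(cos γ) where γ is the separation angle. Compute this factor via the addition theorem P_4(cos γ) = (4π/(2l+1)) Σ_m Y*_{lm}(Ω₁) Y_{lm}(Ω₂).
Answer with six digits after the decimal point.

Addition theorem: P_4(cos γ) = (4π/9) Σ_m Y*_{lm}(Ω₁) Y_{lm}(Ω₂), m = −4…4:
  term(m=-4) = +0.000000-0.000003i   from Y*(Ω₁)=+0.001739+0.145453i, Y(Ω₂)=-0.000023-0.000002i
  term(m=-3) = -0.000249-0.000118i   from Y*(Ω₁)=+0.326682-0.138760i, Y(Ω₂)=-0.000516-0.000580i
  term(m=-2) = -0.004036+0.003780i   from Y*(Ω₁)=-0.271036-0.267816i, Y(Ω₂)=+0.000563-0.014502i
  term(m=-1) = -0.000182-0.000460i   from Y*(Ω₁)=+0.001183-0.002879i, Y(Ω₂)=+0.114556-0.110196i
  term(m=+0) = -0.295810-0.000000i   from Y*(Ω₁)=-0.362680-0.000000i, Y(Ω₂)=+0.815624+0.000000i
  term(m=+1) = -0.000182+0.000460i   from Y*(Ω₁)=-0.001183-0.002879i, Y(Ω₂)=-0.114556-0.110196i
  term(m=+2) = -0.004036-0.003780i   from Y*(Ω₁)=-0.271036+0.267816i, Y(Ω₂)=+0.000563+0.014502i
  term(m=+3) = -0.000249+0.000118i   from Y*(Ω₁)=-0.326682-0.138760i, Y(Ω₂)=+0.000516-0.000580i
  term(m=+4) = +0.000000+0.000003i   from Y*(Ω₁)=+0.001739-0.145453i, Y(Ω₂)=-0.000023+0.000002i
Accumulated sum -0.304745+0.000000i; after 4π/(2l+1) scaling, -0.425504+0.000000i ⇒ P_4 = -0.425504

-0.425504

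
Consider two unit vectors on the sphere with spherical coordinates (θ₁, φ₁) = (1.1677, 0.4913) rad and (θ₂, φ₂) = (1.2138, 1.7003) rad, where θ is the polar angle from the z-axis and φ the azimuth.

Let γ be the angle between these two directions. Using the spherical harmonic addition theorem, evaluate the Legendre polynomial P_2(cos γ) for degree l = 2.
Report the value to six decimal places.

-0.206768

Addition theorem: P_2(cos γ) = (4π/5) Σ_m Y*_{lm}(Ω₁) Y_{lm}(Ω₂), m = −2…2:
  term(m=-2) = -0.083060-0.073379i   from Y*(Ω₁)=+0.181349+0.271909i, Y(Ω₂)=-0.327790+0.086851i
  term(m=-1) = +0.024958-0.065948i   from Y*(Ω₁)=+0.245786+0.131510i, Y(Ω₂)=-0.032667-0.250836i
  term(m=+0) = +0.033933+0.000000i   from Y*(Ω₁)=-0.169799-0.000000i, Y(Ω₂)=-0.199842+0.000000i
  term(m=+1) = +0.024958+0.065948i   from Y*(Ω₁)=-0.245786+0.131510i, Y(Ω₂)=+0.032667-0.250836i
  term(m=+2) = -0.083060+0.073379i   from Y*(Ω₁)=+0.181349-0.271909i, Y(Ω₂)=-0.327790-0.086851i
Σ over m = -0.082270+0.000000i; ×(4π/5) → -0.206768+0.000000i. Real part: -0.206768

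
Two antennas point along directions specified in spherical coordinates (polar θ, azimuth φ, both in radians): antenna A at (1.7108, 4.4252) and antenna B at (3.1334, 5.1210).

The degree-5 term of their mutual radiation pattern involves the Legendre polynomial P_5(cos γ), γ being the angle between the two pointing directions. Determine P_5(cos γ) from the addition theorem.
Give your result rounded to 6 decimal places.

0.246733

Addition theorem: P_5(cos γ) = (4π/11) Σ_m Y*_{lm}(Ω₁) Y_{lm}(Ω₂), m = −5…5:
  m=-5: Y*=-0.43785 - 0.05941j  Y=0.00000 - 0.00000j  product -0.00000 + 0.00000j
  m=-4: Y*=-0.08066 + 0.17964j  Y=0.00000 + 0.00000j  product -0.00000 - 0.00000j
  m=-3: Y*=-0.21022 - 0.18041j  Y=-0.00000 - 0.00000j  product 0.00000 + 0.00000j
  m=-2: Y*=-0.18331 + 0.11863j  Y=0.00016 - 0.00017j  product -0.00001 + 0.00005j
  m=-1: Y*=-0.06606 - 0.22366j  Y=0.00834 + 0.01926j  product 0.00376 - 0.00314j
  m=+0: Y*=-0.22294 + 0.00000j  Y=-0.93513 + 0.00000j  product 0.20848 + 0.00000j
  m=+1: Y*=0.06606 - 0.22366j  Y=-0.00834 + 0.01926j  product 0.00376 + 0.00314j
  m=+2: Y*=-0.18331 - 0.11863j  Y=0.00016 + 0.00017j  product -0.00001 - 0.00005j
  m=+3: Y*=0.21022 - 0.18041j  Y=0.00000 - 0.00000j  product 0.00000 - 0.00000j
  m=+4: Y*=-0.08066 - 0.17964j  Y=0.00000 - 0.00000j  product -0.00000 + 0.00000j
  m=+5: Y*=0.43785 - 0.05941j  Y=-0.00000 - 0.00000j  product -0.00000 - 0.00000j
Σ over m = 0.21598 - 0.00000j; ×(4π/11) → 0.24673 - 0.00000j. Real part: 0.246733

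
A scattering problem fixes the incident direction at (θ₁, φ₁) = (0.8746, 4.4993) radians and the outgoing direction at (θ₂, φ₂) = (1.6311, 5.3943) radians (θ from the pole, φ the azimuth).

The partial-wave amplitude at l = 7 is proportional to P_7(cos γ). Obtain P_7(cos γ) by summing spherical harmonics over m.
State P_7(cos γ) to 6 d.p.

0.086946

Summing Y*_{l m}(θ₁,φ₁)·Y_{l m}(θ₂,φ₂) over m ∈ [−7, 7]; prefactor 4π/(2·7+1) = 0.837758:
  m=-7: Y*=+0.078045+0.006192i  Y=+0.492794-0.030092i  product +0.038647+0.000703i
  m=-6: Y*=-0.070543+0.234456i  Y=-0.064889+0.090715i  product -0.016691-0.021613i
  m=-5: Y*=-0.371127-0.205334i  Y=+0.091725+0.334074i  product +0.034555-0.142818i
  m=-4: Y*=+0.251939-0.288157i  Y=-0.118697-0.052148i  product -0.044931+0.021065i
  m=-3: Y*=+0.001302+0.001751i  Y=-0.270286+0.138979i  product -0.000595-0.000292i
  m=-2: Y*=+0.325538-0.147795i  Y=+0.028193-0.134262i  product -0.010666-0.047874i
  m=-1: Y*=+0.034842+0.161028i  Y=-0.181484-0.223549i  product +0.029674-0.037013i
  m=+0: Y*=+0.314272-0.000000i  Y=+0.139365+0.000000i  product +0.043798+0.000000i
  m=+1: Y*=-0.034842+0.161028i  Y=+0.181484-0.223549i  product +0.029674+0.037013i
  m=+2: Y*=+0.325538+0.147795i  Y=+0.028193+0.134262i  product -0.010666+0.047874i
  m=+3: Y*=-0.001302+0.001751i  Y=+0.270286+0.138979i  product -0.000595+0.000292i
  m=+4: Y*=+0.251939+0.288157i  Y=-0.118697+0.052148i  product -0.044931-0.021065i
  m=+5: Y*=+0.371127-0.205334i  Y=-0.091725+0.334074i  product +0.034555+0.142818i
  m=+6: Y*=-0.070543-0.234456i  Y=-0.064889-0.090715i  product -0.016691+0.021613i
  m=+7: Y*=-0.078045+0.006192i  Y=-0.492794-0.030092i  product +0.038647-0.000703i
Σ over m = +0.103784+0.000000i; ×(4π/15) → +0.086946+0.000000i. Real part: 0.086946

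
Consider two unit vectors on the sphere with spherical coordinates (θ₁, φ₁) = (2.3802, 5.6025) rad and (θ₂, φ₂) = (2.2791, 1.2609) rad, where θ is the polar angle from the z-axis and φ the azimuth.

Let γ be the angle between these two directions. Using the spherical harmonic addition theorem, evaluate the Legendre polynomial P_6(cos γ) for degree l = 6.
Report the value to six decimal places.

0.090147

Summing Y*_{l m}(θ₁,φ₁)·Y_{l m}(θ₂,φ₂) over m ∈ [−6, 6]; prefactor 4π/(2·6+1) = 0.966644:
  m=-6: (-0.030623, 0.042153) × (0.026381, -0.088866) = (0.002938, 0.003833)  (running Σ = (0.002938, 0.003833))
  m=-5: (0.182912, -0.049018) × (-0.275002, 0.005862) = (-0.050014, 0.014552)  (running Σ = (-0.047076, 0.018386))
  m=-4: (-0.351825, -0.156631) × (0.141090, 0.410291) = (0.014625, -0.166449)  (running Σ = (-0.032451, -0.148064))
  m=-3: (0.194320, 0.381355) × (0.246260, -0.183776) = (0.117937, 0.058201)  (running Σ = (0.085486, -0.089862))
  m=-2: (0.020272, -0.095376) × (0.108150, 0.077175) = (0.009553, -0.008751)  (running Σ = (0.095039, -0.098613))
  m=-1: (0.265271, -0.214815) × (0.110848, -0.346170) = (-0.044958, -0.115641)  (running Σ = (0.050082, -0.214254))
  m=0: (-0.205680, -0.000000) × (0.033574, 0.000000) = (-0.006906, -0.000000)  (running Σ = (0.043176, -0.214254))
  m=1: (-0.265271, -0.214815) × (-0.110848, -0.346170) = (-0.044958, 0.115641)  (running Σ = (-0.001782, -0.098613))
  m=2: (0.020272, 0.095376) × (0.108150, -0.077175) = (0.009553, 0.008751)  (running Σ = (0.007771, -0.089862))
  m=3: (-0.194320, 0.381355) × (-0.246260, -0.183776) = (0.117937, -0.058201)  (running Σ = (0.125708, -0.148064))
  m=4: (-0.351825, 0.156631) × (0.141090, -0.410291) = (0.014625, 0.166449)  (running Σ = (0.140333, 0.018386))
  m=5: (-0.182912, -0.049018) × (0.275002, 0.005862) = (-0.050014, -0.014552)  (running Σ = (0.090319, 0.003833))
  m=6: (-0.030623, -0.042153) × (0.026381, 0.088866) = (0.002938, -0.003833)  (running Σ = (0.093258, 0.000000))
Accumulated sum (0.093258, 0.000000); after 4π/(2l+1) scaling, (0.090147, 0.000000) ⇒ P_6 = 0.090147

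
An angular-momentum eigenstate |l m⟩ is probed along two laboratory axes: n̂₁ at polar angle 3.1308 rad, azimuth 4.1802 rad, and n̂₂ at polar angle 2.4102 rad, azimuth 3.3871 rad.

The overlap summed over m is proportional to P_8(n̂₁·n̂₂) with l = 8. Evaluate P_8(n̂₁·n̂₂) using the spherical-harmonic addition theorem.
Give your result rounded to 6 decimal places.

Expand P_8 via completeness: Σ_{m} conj(Y_{8,m}) at Ω₁ times Y_{8,m} at Ω₂ —
  term(m=-8) = 0.00000 + 0.00000j   from Y*(Ω₁)=-0.00000 + 0.00000j, Y(Ω₂)=-0.00782 - 0.01885j
  term(m=-7) = 0.00000 - 0.00000j   from Y*(Ω₁)=0.00000 + 0.00000j, Y(Ω₂)=-0.01339 - 0.08999j
  term(m=-6) = 0.00000 - 0.00000j   from Y*(Ω₁)=0.00000 - 0.00000j, Y(Ω₂)=0.02384 - 0.24306j
  term(m=-5) = -0.00000 - 0.00000j   from Y*(Ω₁)=0.00000 - 0.00000j, Y(Ω₂)=0.14371 - 0.40210j
  term(m=-4) = -0.00000 - 0.00000j   from Y*(Ω₁)=-0.00000 - 0.00000j, Y(Ω₂)=0.24454 - 0.36621j
  term(m=-3) = -0.00000 + 0.00000j   from Y*(Ω₁)=-0.00002 + 0.00000j, Y(Ω₂)=0.08093 - 0.07338j
  term(m=-2) = 0.00001 - 0.00040j   from Y*(Ω₁)=-0.00058 + 0.00105j, Y(Ω₂)=-0.29097 + 0.15558j
  term(m=-1) = -0.01052 - 0.01068j   from Y*(Ω₁)=0.02700 + 0.04584j, Y(Ω₂)=-0.27340 + 0.06850j
  term(m=+0) = 0.29169 + 0.00000j   from Y*(Ω₁)=1.16067 + 0.00000j, Y(Ω₂)=0.25131 + 0.00000j
  term(m=+1) = -0.01052 + 0.01068j   from Y*(Ω₁)=-0.02700 + 0.04584j, Y(Ω₂)=0.27340 + 0.06850j
  term(m=+2) = 0.00001 + 0.00040j   from Y*(Ω₁)=-0.00058 - 0.00105j, Y(Ω₂)=-0.29097 - 0.15558j
  term(m=+3) = -0.00000 - 0.00000j   from Y*(Ω₁)=0.00002 + 0.00000j, Y(Ω₂)=-0.08093 - 0.07338j
  term(m=+4) = -0.00000 + 0.00000j   from Y*(Ω₁)=-0.00000 + 0.00000j, Y(Ω₂)=0.24454 + 0.36621j
  term(m=+5) = -0.00000 + 0.00000j   from Y*(Ω₁)=-0.00000 - 0.00000j, Y(Ω₂)=-0.14371 - 0.40210j
  term(m=+6) = 0.00000 + 0.00000j   from Y*(Ω₁)=0.00000 + 0.00000j, Y(Ω₂)=0.02384 + 0.24306j
  term(m=+7) = 0.00000 + 0.00000j   from Y*(Ω₁)=-0.00000 + 0.00000j, Y(Ω₂)=0.01339 - 0.08999j
  term(m=+8) = 0.00000 - 0.00000j   from Y*(Ω₁)=-0.00000 - 0.00000j, Y(Ω₂)=-0.00782 + 0.01885j
Total Σ_m = 0.27065 - 0.00000j. Multiply by 0.739198: 0.20007 - 0.00000j. P_8(cos γ) = 0.200068

0.200068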